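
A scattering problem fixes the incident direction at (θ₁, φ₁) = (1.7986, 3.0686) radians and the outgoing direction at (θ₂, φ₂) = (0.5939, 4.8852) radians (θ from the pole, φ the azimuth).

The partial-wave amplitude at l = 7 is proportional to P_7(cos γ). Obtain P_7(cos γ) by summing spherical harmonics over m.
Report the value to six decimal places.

Expand P_7 via completeness: Σ_{m} conj(Y_{7,m}) at Ω₁ times Y_{7,m} at Ω₂ —
  term(m=-7) = +0.003537-0.000534i   from Y*(Ω₁)=-0.363151+0.203584i, Y(Ω₂)=-0.008039-0.003036i
  term(m=-6) = +0.001648-0.017116i   from Y*(Ω₁)=-0.327045+0.153150i, Y(Ω₂)=-0.024233+0.040989i
  term(m=-5) = +0.016317+0.005804i   from Y*(Ω₁)=+0.101329-0.038716i, Y(Ω₂)=+0.121415+0.103673i
  term(m=-4) = +0.068376-0.102658i   from Y*(Ω₁)=+0.334049-0.100402i, Y(Ω₂)=+0.272444-0.225429i
  term(m=-3) = +0.000194+0.000213i   from Y*(Ω₁)=-0.000578+0.000129i, Y(Ω₂)=-0.241417-0.423180i
  term(m=-2) = +0.080951-0.043346i   from Y*(Ω₁)=-0.323849+0.047616i, Y(Ω₂)=-0.263939+0.095038i
  term(m=-1) = +0.002405+0.009588i   from Y*(Ω₁)=-0.040628+0.002971i, Y(Ω₂)=-0.041726-0.239044i
  term(m=+0) = -0.118481+0.000000i   from Y*(Ω₁)=+0.318908-0.000000i, Y(Ω₂)=-0.371521+0.000000i
  term(m=+1) = +0.002405-0.009588i   from Y*(Ω₁)=+0.040628+0.002971i, Y(Ω₂)=+0.041726-0.239044i
  term(m=+2) = +0.080951+0.043346i   from Y*(Ω₁)=-0.323849-0.047616i, Y(Ω₂)=-0.263939-0.095038i
  term(m=+3) = +0.000194-0.000213i   from Y*(Ω₁)=+0.000578+0.000129i, Y(Ω₂)=+0.241417-0.423180i
  term(m=+4) = +0.068376+0.102658i   from Y*(Ω₁)=+0.334049+0.100402i, Y(Ω₂)=+0.272444+0.225429i
  term(m=+5) = +0.016317-0.005804i   from Y*(Ω₁)=-0.101329-0.038716i, Y(Ω₂)=-0.121415+0.103673i
  term(m=+6) = +0.001648+0.017116i   from Y*(Ω₁)=-0.327045-0.153150i, Y(Ω₂)=-0.024233-0.040989i
  term(m=+7) = +0.003537+0.000534i   from Y*(Ω₁)=+0.363151+0.203584i, Y(Ω₂)=+0.008039-0.003036i
Σ over m = +0.228376+0.000000i; ×(4π/15) → +0.191324+0.000000i. Real part: 0.191324

0.191324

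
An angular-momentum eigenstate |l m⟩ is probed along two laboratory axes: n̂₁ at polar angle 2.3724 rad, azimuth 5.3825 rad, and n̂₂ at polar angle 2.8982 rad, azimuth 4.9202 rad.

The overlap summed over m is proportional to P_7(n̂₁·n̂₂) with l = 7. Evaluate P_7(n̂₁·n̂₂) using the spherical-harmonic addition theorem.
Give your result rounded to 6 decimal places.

Summing Y*_{l m}(θ₁,φ₁)·Y_{l m}(θ₂,φ₂) over m ∈ [−7, 7]; prefactor 4π/(2·7+1) = 0.837758:
  [-7]  conj(Y_{7,-7})(Ω₁) = +0.039375-0.000851i ; Y_{7,-7}(Ω₂) = -0.000023-0.000003i ; Δ = -0.000001-0.000000i
  [-6]  conj(Y_{7,-6})(Ω₁) = -0.097095-0.117231i ; Y_{7,-6}(Ω₂) = +0.000113-0.000337i ; Δ = -0.000051+0.000019i
  [-5]  conj(Y_{7,-5})(Ω₁) = -0.070767+0.333713i ; Y_{7,-5}(Ω₂) = +0.002891+0.001701i ; Δ = -0.000772+0.000844i
  [-4]  conj(Y_{7,-4})(Ω₁) = +0.410094-0.203767i ; Y_{7,-4}(Ω₂) = -0.014969+0.016409i ; Δ = -0.002795+0.009779i
  [-3]  conj(Y_{7,-3})(Ω₁) = -0.237016-0.111448i ; Y_{7,-3}(Ω₂) = -0.061210-0.085120i ; Δ = +0.005021+0.026996i
  [-2]  conj(Y_{7,-2})(Ω₁) = -0.045710-0.194720i ; Y_{7,-2}(Ω₂) = +0.308700-0.136239i ; Δ = -0.040639-0.053882i
  [-1]  conj(Y_{7,-1})(Ω₁) = -0.226371+0.285666i ; Y_{7,-1}(Ω₂) = +0.131793+0.625042i ; Δ = -0.208387-0.103843i
  [+0]  conj(Y_{7,0})(Ω₁) = -0.095787-0.000000i ; Y_{7,0}(Ω₂) = -0.356177+0.000000i ; Δ = +0.034117+0.000000i
  [+1]  conj(Y_{7,1})(Ω₁) = +0.226371+0.285666i ; Y_{7,1}(Ω₂) = -0.131793+0.625042i ; Δ = -0.208387+0.103843i
  [+2]  conj(Y_{7,2})(Ω₁) = -0.045710+0.194720i ; Y_{7,2}(Ω₂) = +0.308700+0.136239i ; Δ = -0.040639+0.053882i
  [+3]  conj(Y_{7,3})(Ω₁) = +0.237016-0.111448i ; Y_{7,3}(Ω₂) = +0.061210-0.085120i ; Δ = +0.005021-0.026996i
  [+4]  conj(Y_{7,4})(Ω₁) = +0.410094+0.203767i ; Y_{7,4}(Ω₂) = -0.014969-0.016409i ; Δ = -0.002795-0.009779i
  [+5]  conj(Y_{7,5})(Ω₁) = +0.070767+0.333713i ; Y_{7,5}(Ω₂) = -0.002891+0.001701i ; Δ = -0.000772-0.000844i
  [+6]  conj(Y_{7,6})(Ω₁) = -0.097095+0.117231i ; Y_{7,6}(Ω₂) = +0.000113+0.000337i ; Δ = -0.000051-0.000019i
  [+7]  conj(Y_{7,7})(Ω₁) = -0.039375-0.000851i ; Y_{7,7}(Ω₂) = +0.000023-0.000003i ; Δ = -0.000001+0.000000i
Total Σ_m = -0.461131-0.000000i. Multiply by 0.837758: -0.386316-0.000000i. P_7(cos γ) = -0.386316

-0.386316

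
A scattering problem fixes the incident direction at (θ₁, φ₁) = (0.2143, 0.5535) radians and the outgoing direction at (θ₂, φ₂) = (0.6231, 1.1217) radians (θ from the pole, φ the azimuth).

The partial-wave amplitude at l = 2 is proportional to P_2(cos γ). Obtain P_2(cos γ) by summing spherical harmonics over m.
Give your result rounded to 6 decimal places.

0.709872

Term-by-term m-sum for l=2 (normalisation 4π/5 = 2.513274):
  [-2]  conj(Y_{2,-2})(Ω₁) = 0.00781 + 0.01562j ; Y_{2,-2}(Ω₂) = -0.08195 - 0.10289j ; Δ = 0.00097 - 0.00208j
  [-1]  conj(Y_{2,-1})(Ω₁) = 0.13657 + 0.08439j ; Y_{2,-1}(Ω₂) = 0.15894 - 0.32980j ; Δ = 0.04954 - 0.03163j
  [+0]  conj(Y_{2,0})(Ω₁) = 0.58799 + 0.00000j ; Y_{2,0}(Ω₂) = 0.30858 + 0.00000j ; Δ = 0.18144 + 0.00000j
  [+1]  conj(Y_{2,1})(Ω₁) = -0.13657 + 0.08439j ; Y_{2,1}(Ω₂) = -0.15894 - 0.32980j ; Δ = 0.04954 + 0.03163j
  [+2]  conj(Y_{2,2})(Ω₁) = 0.00781 - 0.01562j ; Y_{2,2}(Ω₂) = -0.08195 + 0.10289j ; Δ = 0.00097 + 0.00208j
Accumulated sum 0.28245 + 0.00000j; after 4π/(2l+1) scaling, 0.70987 + 0.00000j ⇒ P_2 = 0.709872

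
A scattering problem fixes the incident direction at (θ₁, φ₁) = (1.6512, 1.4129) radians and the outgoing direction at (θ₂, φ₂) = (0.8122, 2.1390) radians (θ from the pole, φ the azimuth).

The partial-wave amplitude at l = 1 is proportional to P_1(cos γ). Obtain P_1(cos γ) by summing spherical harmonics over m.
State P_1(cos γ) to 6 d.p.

Summing Y*_{l m}(θ₁,φ₁)·Y_{l m}(θ₂,φ₂) over m ∈ [−1, 1]; prefactor 4π/(2·1+1) = 4.188790:
  term(m=-1) = 0.06457 - 0.05734j   from Y*(Ω₁)=0.05415 + 0.34009j, Y(Ω₂)=-0.13494 - 0.21136j
  term(m=+0) = -0.01319 + 0.00000j   from Y*(Ω₁)=-0.03924 + 0.00000j, Y(Ω₂)=0.33611 + 0.00000j
  term(m=+1) = 0.06457 + 0.05734j   from Y*(Ω₁)=-0.05415 + 0.34009j, Y(Ω₂)=0.13494 - 0.21136j
Accumulated sum 0.11596 + 0.00000j; after 4π/(2l+1) scaling, 0.48573 + 0.00000j ⇒ P_1 = 0.485729

0.485729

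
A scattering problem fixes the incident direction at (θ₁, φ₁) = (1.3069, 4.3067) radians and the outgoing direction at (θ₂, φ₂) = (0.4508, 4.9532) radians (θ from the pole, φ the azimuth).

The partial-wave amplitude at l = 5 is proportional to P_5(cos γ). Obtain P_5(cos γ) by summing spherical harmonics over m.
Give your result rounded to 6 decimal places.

-0.079128

Expand P_5 via completeness: Σ_{m} conj(Y_{5,m}) at Ω₁ times Y_{5,m} at Ω₂ —
  m=-5: Y*=(-0.349119, 0.171949)  Y=(0.006802, 0.002613)  product (-0.002824, 0.000257)
  m=-4: Y*=(-0.017270, -0.332071)  Y=(0.027174, -0.039084)  product (-0.013448, -0.008349)
  m=-3: Y*=(-0.113182, -0.041794)  Y=(-0.119022, -0.135040)  product (0.007827, 0.020259)
  m=-2: Y*=(0.225757, -0.237803)  Y=(-0.367113, 0.191881)  product (-0.037249, 0.130619)
  m=-1: Y*=(-0.017652, -0.041098)  Y=(0.114537, 0.466399)  product (0.017146, -0.012940)
  m=+0: Y*=(0.321192, -0.000000)  Y=(-0.037895, 0.000000)  product (-0.012172, 0.000000)
  m=+1: Y*=(0.017652, -0.041098)  Y=(-0.114537, 0.466399)  product (0.017146, 0.012940)
  m=+2: Y*=(0.225757, 0.237803)  Y=(-0.367113, -0.191881)  product (-0.037249, -0.130619)
  m=+3: Y*=(0.113182, -0.041794)  Y=(0.119022, -0.135040)  product (0.007827, -0.020259)
  m=+4: Y*=(-0.017270, 0.332071)  Y=(0.027174, 0.039084)  product (-0.013448, 0.008349)
  m=+5: Y*=(0.349119, 0.171949)  Y=(-0.006802, 0.002613)  product (-0.002824, -0.000257)
Total Σ_m = (-0.069265, -0.000000). Multiply by 1.142397: (-0.079128, -0.000000). P_5(cos γ) = -0.079128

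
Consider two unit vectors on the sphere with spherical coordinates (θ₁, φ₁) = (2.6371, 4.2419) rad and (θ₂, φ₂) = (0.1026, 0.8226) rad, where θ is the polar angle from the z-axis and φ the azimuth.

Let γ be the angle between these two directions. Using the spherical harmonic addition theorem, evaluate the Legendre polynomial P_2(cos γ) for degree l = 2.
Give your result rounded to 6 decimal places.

0.765258

Expand P_2 via completeness: Σ_{m} conj(Y_{2,m}) at Ω₁ times Y_{2,m} at Ω₂ —
  term(m=-2) = +0.000311+0.000193i   from Y*(Ω₁)=-0.053157+0.072933i, Y(Ω₂)=-0.000301-0.004041i
  term(m=-1) = +0.024744+0.007054i   from Y*(Ω₁)=+0.148191+0.291382i, Y(Ω₂)=+0.053547-0.057687i
  term(m=+0) = +0.254377+0.000000i   from Y*(Ω₁)=+0.409719-0.000000i, Y(Ω₂)=+0.620858+0.000000i
  term(m=+1) = +0.024744-0.007054i   from Y*(Ω₁)=-0.148191+0.291382i, Y(Ω₂)=-0.053547-0.057687i
  term(m=+2) = +0.000311-0.000193i   from Y*(Ω₁)=-0.053157-0.072933i, Y(Ω₂)=-0.000301+0.004041i
Accumulated sum +0.304487+0.000000i; after 4π/(2l+1) scaling, +0.765258+0.000000i ⇒ P_2 = 0.765258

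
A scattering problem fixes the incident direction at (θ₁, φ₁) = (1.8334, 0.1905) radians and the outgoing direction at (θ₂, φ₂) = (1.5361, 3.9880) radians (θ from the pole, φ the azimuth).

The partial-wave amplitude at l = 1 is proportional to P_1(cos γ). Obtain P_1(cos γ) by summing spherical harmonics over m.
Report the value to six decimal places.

-0.773871

Summing Y*_{l m}(θ₁,φ₁)·Y_{l m}(θ₂,φ₂) over m ∈ [−1, 1]; prefactor 4π/(2·1+1) = 4.188790:
  term(m=-1) = (-0.091299, 0.070261)   from Y*(Ω₁)=(0.327614, 0.063177), Y(Ω₂)=(-0.228814, 0.258586)
  term(m=+0) = (-0.002150, -0.000000)   from Y*(Ω₁)=(-0.126839, -0.000000), Y(Ω₂)=(0.016949, 0.000000)
  term(m=+1) = (-0.091299, -0.070261)   from Y*(Ω₁)=(-0.327614, 0.063177), Y(Ω₂)=(0.228814, 0.258586)
Accumulated sum (-0.184748, 0.000000); after 4π/(2l+1) scaling, (-0.773871, 0.000000) ⇒ P_1 = -0.773871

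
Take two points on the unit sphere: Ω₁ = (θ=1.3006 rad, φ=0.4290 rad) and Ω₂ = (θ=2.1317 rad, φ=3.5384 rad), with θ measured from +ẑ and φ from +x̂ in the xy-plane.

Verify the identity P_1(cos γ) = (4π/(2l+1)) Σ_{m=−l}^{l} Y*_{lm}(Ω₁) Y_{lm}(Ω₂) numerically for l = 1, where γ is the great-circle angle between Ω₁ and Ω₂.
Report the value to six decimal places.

-0.957619

Expand P_1 via completeness: Σ_{m} conj(Y_{1,m}) at Ω₁ times Y_{1,m} at Ω₂ —
  [-1]  conj(Y_{1,-1})(Ω₁) = (0.302787, 0.138498) ; Y_{1,-1}(Ω₂) = (-0.269824, 0.113066) ; Δ = (-0.097359, -0.003135)
  [+0]  conj(Y_{1,0})(Ω₁) = (0.130418, -0.000000) ; Y_{1,0}(Ω₂) = (-0.259913, 0.000000) ; Δ = (-0.033897, 0.000000)
  [+1]  conj(Y_{1,1})(Ω₁) = (-0.302787, 0.138498) ; Y_{1,1}(Ω₂) = (0.269824, 0.113066) ; Δ = (-0.097359, 0.003135)
Accumulated sum (-0.228615, 0.000000); after 4π/(2l+1) scaling, (-0.957619, 0.000000) ⇒ P_1 = -0.957619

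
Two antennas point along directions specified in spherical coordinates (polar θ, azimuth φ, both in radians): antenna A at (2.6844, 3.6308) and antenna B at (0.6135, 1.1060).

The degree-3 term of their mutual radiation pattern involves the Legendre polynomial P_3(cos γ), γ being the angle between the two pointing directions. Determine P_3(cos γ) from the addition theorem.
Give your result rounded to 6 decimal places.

Expand P_3 via completeness: Σ_{m} conj(Y_{3,m}) at Ω₁ times Y_{3,m} at Ω₂ —
  m=-3: (-0.003696, -0.035698) × (-0.078386, 0.013973) = (0.000789, 0.002747)  (running Σ = (0.000789, 0.002747))
  m=-2: (-0.099771, -0.148245) × (-0.165678, -0.221965) = (-0.016375, 0.046707)  (running Σ = (-0.015587, 0.049453))
  m=-1: (-0.381020, -0.202844) × (0.195383, -0.389646) = (-0.153482, 0.108831)  (running Σ = (-0.169069, 0.158284))
  m=0: (-0.343453, -0.000000) × (0.104553, 0.000000) = (-0.035909, -0.000000)  (running Σ = (-0.204978, 0.158284))
  m=1: (0.381020, -0.202844) × (-0.195383, -0.389646) = (-0.153482, -0.108831)  (running Σ = (-0.358460, 0.049453))
  m=2: (-0.099771, 0.148245) × (-0.165678, 0.221965) = (-0.016375, -0.046707)  (running Σ = (-0.374836, 0.002747))
  m=3: (0.003696, -0.035698) × (0.078386, 0.013973) = (0.000789, -0.002747)  (running Σ = (-0.374047, 0.000000))
Σ over m = (-0.374047, 0.000000); ×(4π/7) → (-0.671488, 0.000000). Real part: -0.671488

-0.671488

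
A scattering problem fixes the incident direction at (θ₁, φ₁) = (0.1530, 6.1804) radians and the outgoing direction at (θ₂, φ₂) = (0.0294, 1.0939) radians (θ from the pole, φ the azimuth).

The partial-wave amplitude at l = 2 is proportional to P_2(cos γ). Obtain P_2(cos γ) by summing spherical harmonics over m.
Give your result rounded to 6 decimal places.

Summing Y*_{l m}(θ₁,φ₁)·Y_{l m}(θ₂,φ₂) over m ∈ [−2, 2]; prefactor 4π/(2·2+1) = 2.513274:
  term(m=-2) = (-0.000002, -0.000002)   from Y*(Ω₁)=(0.008783, -0.001831), Y(Ω₂)=(-0.000193, -0.000272)
  term(m=-1) = (0.000965, -0.002459)   from Y*(Ω₁)=(0.115750, -0.011939), Y(Ω₂)=(0.010420, -0.020167)
  term(m=+0) = (0.383527, 0.000000)   from Y*(Ω₁)=(0.608806, -0.000000), Y(Ω₂)=(0.629966, 0.000000)
  term(m=+1) = (0.000965, 0.002459)   from Y*(Ω₁)=(-0.115750, -0.011939), Y(Ω₂)=(-0.010420, -0.020167)
  term(m=+2) = (-0.000002, 0.000002)   from Y*(Ω₁)=(0.008783, 0.001831), Y(Ω₂)=(-0.000193, 0.000272)
Σ over m = (0.385453, 0.000000); ×(4π/5) → (0.968750, 0.000000). Real part: 0.968750

0.968750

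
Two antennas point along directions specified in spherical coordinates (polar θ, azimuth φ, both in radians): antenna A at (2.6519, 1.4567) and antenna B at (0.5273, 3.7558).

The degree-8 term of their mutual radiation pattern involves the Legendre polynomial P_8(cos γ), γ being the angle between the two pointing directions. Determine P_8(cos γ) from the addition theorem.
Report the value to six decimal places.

Addition theorem: P_8(cos γ) = (4π/17) Σ_m Y*_{lm}(Ω₁) Y_{lm}(Ω₂), m = −8…8:
  m=-8: Y*=(0.000755, -0.000977)  Y=(0.000424, 0.002076)  product (0.000002, 0.000001)
  m=-7: Y*=(0.006639, 0.006465)  Y=(0.005841, -0.013332)  product (0.000125, -0.000051)
  m=-6: Y*=(-0.033727, 0.027530)  Y=(-0.053356, 0.032249)  product (0.000912, -0.002557)
  m=-5: Y*=(-0.077450, -0.120705)  Y=(0.185485, 0.013109)  product (-0.012784, -0.023404)
  m=-4: Y*=(0.299829, -0.147202)  Y=(-0.299610, -0.244653)  product (-0.125845, -0.029251)
  m=-3: Y*=(0.172426, 0.483915)  Y=(0.137725, 0.494126)  product (-0.215367, 0.151847)
  m=-2: Y*=(-0.383169, 0.088986)  Y=(0.094609, -0.265444)  product (-0.012630, 0.110129)
  m=-1: Y*=(0.016619, 0.145026)  Y=(0.217970, -0.153713)  product (0.025915, 0.029057)
  m=+0: Y*=(-0.452419, -0.000000)  Y=(-0.385821, 0.000000)  product (0.174553, 0.000000)
  m=+1: Y*=(-0.016619, 0.145026)  Y=(-0.217970, -0.153713)  product (0.025915, -0.029057)
  m=+2: Y*=(-0.383169, -0.088986)  Y=(0.094609, 0.265444)  product (-0.012630, -0.110129)
  m=+3: Y*=(-0.172426, 0.483915)  Y=(-0.137725, 0.494126)  product (-0.215367, -0.151847)
  m=+4: Y*=(0.299829, 0.147202)  Y=(-0.299610, 0.244653)  product (-0.125845, 0.029251)
  m=+5: Y*=(0.077450, -0.120705)  Y=(-0.185485, 0.013109)  product (-0.012784, 0.023404)
  m=+6: Y*=(-0.033727, -0.027530)  Y=(-0.053356, -0.032249)  product (0.000912, 0.002557)
  m=+7: Y*=(-0.006639, 0.006465)  Y=(-0.005841, -0.013332)  product (0.000125, 0.000051)
  m=+8: Y*=(0.000755, 0.000977)  Y=(0.000424, -0.002076)  product (0.000002, -0.000001)
Accumulated sum (-0.504793, 0.000000); after 4π/(2l+1) scaling, (-0.373142, 0.000000) ⇒ P_8 = -0.373142

-0.373142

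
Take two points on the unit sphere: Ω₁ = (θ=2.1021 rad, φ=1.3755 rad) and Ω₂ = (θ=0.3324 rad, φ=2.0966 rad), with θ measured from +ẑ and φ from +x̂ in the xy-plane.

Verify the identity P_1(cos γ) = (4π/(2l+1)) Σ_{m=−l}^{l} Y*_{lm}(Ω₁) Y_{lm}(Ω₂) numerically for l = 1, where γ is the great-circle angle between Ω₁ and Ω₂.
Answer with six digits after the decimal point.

Term-by-term m-sum for l=1 (normalisation 4π/3 = 4.188790):
  term(m=-1) = 0.02522 - 0.02217j   from Y*(Ω₁)=0.05780 + 0.29220j, Y(Ω₂)=-0.05658 - 0.09751j
  term(m=+0) = -0.11433 + 0.00000j   from Y*(Ω₁)=-0.24755 + 0.00000j, Y(Ω₂)=0.46186 + 0.00000j
  term(m=+1) = 0.02522 + 0.02217j   from Y*(Ω₁)=-0.05780 + 0.29220j, Y(Ω₂)=0.05658 - 0.09751j
Σ over m = -0.06389 + 0.00000j; ×(4π/3) → -0.26762 + 0.00000j. Real part: -0.267623

-0.267623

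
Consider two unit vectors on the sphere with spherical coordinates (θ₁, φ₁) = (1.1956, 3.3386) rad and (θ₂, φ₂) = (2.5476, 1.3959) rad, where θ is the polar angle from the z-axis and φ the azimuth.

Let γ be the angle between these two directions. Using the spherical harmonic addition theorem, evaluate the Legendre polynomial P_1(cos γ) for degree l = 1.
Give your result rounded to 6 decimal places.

-0.492918

Summing Y*_{l m}(θ₁,φ₁)·Y_{l m}(θ₂,φ₂) over m ∈ [−1, 1]; prefactor 4π/(2·1+1) = 4.188790:
  m=-1: (-0.315242, -0.062921) × (0.033647, -0.190414) = (-0.022588, 0.057910)  (running Σ = (-0.022588, 0.057910))
  m=0: (0.179051, -0.000000) × (-0.404911, 0.000000) = (-0.072500, 0.000000)  (running Σ = (-0.095088, 0.057910))
  m=1: (0.315242, -0.062921) × (-0.033647, -0.190414) = (-0.022588, -0.057910)  (running Σ = (-0.117675, 0.000000))
Total Σ_m = (-0.117675, 0.000000). Multiply by 4.188790: (-0.492918, 0.000000). P_1(cos γ) = -0.492918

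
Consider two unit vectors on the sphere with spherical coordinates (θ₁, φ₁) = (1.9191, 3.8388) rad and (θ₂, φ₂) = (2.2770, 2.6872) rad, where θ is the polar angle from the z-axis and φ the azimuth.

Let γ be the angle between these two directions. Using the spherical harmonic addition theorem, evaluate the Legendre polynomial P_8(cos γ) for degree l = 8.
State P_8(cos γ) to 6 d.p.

-0.038004

Term-by-term m-sum for l=8 (normalisation 4π/17 = 0.739198):
  m=-8: Y*=(0.239088, -0.203650)  Y=(-0.050966, -0.027417)  product (-0.017769, 0.003824)
  m=-7: Y*=(0.076302, -0.449729)  Y=(-0.197299, -0.007729)  product (-0.018530, 0.088141)
  m=-6: Y*=(-0.097933, -0.167473)  Y=(-0.355221, 0.156607)  product (0.061015, 0.044153)
  m=-5: Y*=(0.240101, 0.086135)  Y=(-0.287878, 0.340973)  product (-0.098489, 0.057071)
  m=-4: Y*=(0.284155, -0.104615)  Y=(-0.043711, 0.173520)  product (0.005732, 0.053879)
  m=-3: Y*=(-0.061660, 0.107485)  Y=(-0.053140, -0.252263)  product (0.030391, 0.009843)
  m=-2: Y*=(0.056490, 0.316945)  Y=(-0.204705, -0.262667)  product (0.071687, -0.079718)
  m=-1: Y*=(-0.049398, -0.041372)  Y=(0.102906, 0.050268)  product (-0.003004, -0.006740)
  m=+0: Y*=(-0.322951, -0.000000)  Y=(0.351380, 0.000000)  product (-0.113479, -0.000000)
  m=+1: Y*=(0.049398, -0.041372)  Y=(-0.102906, 0.050268)  product (-0.003004, 0.006740)
  m=+2: Y*=(0.056490, -0.316945)  Y=(-0.204705, 0.262667)  product (0.071687, 0.079718)
  m=+3: Y*=(0.061660, 0.107485)  Y=(0.053140, -0.252263)  product (0.030391, -0.009843)
  m=+4: Y*=(0.284155, 0.104615)  Y=(-0.043711, -0.173520)  product (0.005732, -0.053879)
  m=+5: Y*=(-0.240101, 0.086135)  Y=(0.287878, 0.340973)  product (-0.098489, -0.057071)
  m=+6: Y*=(-0.097933, 0.167473)  Y=(-0.355221, -0.156607)  product (0.061015, -0.044153)
  m=+7: Y*=(-0.076302, -0.449729)  Y=(0.197299, -0.007729)  product (-0.018530, -0.088141)
  m=+8: Y*=(0.239088, 0.203650)  Y=(-0.050966, 0.027417)  product (-0.017769, -0.003824)
Total Σ_m = (-0.051412, 0.000000). Multiply by 0.739198: (-0.038004, 0.000000). P_8(cos γ) = -0.038004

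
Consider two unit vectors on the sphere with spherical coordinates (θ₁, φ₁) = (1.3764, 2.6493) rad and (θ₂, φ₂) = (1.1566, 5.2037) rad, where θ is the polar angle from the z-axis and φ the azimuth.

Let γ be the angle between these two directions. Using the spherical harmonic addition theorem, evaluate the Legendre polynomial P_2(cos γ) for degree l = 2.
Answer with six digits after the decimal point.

Addition theorem: P_2(cos γ) = (4π/5) Σ_m Y*_{lm}(Ω₁) Y_{lm}(Ω₂), m = −2…2:
  m=-2: 0.20572 - 0.30978j × -0.17961 + 0.26931j = 0.04648 + 0.11104j  (running Σ = 0.04648 + 0.11104j)
  m=-1: -0.12904 + 0.06921j × 0.13428 + 0.25096j = -0.03470 - 0.02309j  (running Σ = 0.01178 + 0.08795j)
  m=0: -0.28008 + 0.00000j × -0.16214 + 0.00000j = 0.04541 + 0.00000j  (running Σ = 0.05720 + 0.08795j)
  m=1: 0.12904 + 0.06921j × -0.13428 + 0.25096j = -0.03470 + 0.02309j  (running Σ = 0.02250 + 0.11104j)
  m=2: 0.20572 + 0.30978j × -0.17961 - 0.26931j = 0.04648 - 0.11104j  (running Σ = 0.06898 + 0.00000j)
Total Σ_m = 0.06898 + 0.00000j. Multiply by 2.513274: 0.17336 + 0.00000j. P_2(cos γ) = 0.173360

0.173360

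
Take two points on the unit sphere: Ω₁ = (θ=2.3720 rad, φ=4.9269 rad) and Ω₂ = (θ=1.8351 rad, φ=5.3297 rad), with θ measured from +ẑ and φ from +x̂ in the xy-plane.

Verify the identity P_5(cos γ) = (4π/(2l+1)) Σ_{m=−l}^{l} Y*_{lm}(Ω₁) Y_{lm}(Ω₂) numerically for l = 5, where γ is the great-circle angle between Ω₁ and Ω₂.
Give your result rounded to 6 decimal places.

-0.392253

Expand P_5 via completeness: Σ_{m} conj(Y_{5,m}) at Ω₁ times Y_{5,m} at Ω₂ —
  m=-5: Y*=(0.066512, -0.036184)  Y=(0.021396, -0.388363)  product (-0.012629, -0.026605)
  m=-4: Y*=(-0.161604, -0.186971)  Y=(0.260428, 0.207322)  product (-0.003323, -0.082197)
  m=-3: Y*=(-0.254727, 0.339614)  Y=(0.115325, -0.033304)  product (-0.018066, 0.047649)
  m=-2: Y*=(0.293379, 0.134203)  Y=(-0.108221, 0.309701)  product (-0.073313, 0.076336)
  m=-1: Y*=(-0.030084, 0.138088)  Y=(0.025479, 0.035893)  product (-0.005723, 0.002439)
  m=+0: Y*=(0.364940, -0.000000)  Y=(-0.321291, 0.000000)  product (-0.117252, 0.000000)
  m=+1: Y*=(0.030084, 0.138088)  Y=(-0.025479, 0.035893)  product (-0.005723, -0.002439)
  m=+2: Y*=(0.293379, -0.134203)  Y=(-0.108221, -0.309701)  product (-0.073313, -0.076336)
  m=+3: Y*=(0.254727, 0.339614)  Y=(-0.115325, -0.033304)  product (-0.018066, -0.047649)
  m=+4: Y*=(-0.161604, 0.186971)  Y=(0.260428, -0.207322)  product (-0.003323, 0.082197)
  m=+5: Y*=(-0.066512, -0.036184)  Y=(-0.021396, -0.388363)  product (-0.012629, 0.026605)
Σ over m = (-0.343359, 0.000000); ×(4π/11) → (-0.392253, 0.000000). Real part: -0.392253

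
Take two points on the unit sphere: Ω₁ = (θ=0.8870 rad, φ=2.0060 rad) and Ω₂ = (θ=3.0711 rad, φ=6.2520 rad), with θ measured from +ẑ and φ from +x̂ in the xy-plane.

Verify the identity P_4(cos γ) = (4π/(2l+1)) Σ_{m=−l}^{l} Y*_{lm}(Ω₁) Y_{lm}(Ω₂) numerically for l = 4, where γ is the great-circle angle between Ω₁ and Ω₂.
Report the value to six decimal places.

-0.428571

Expand P_4 via completeness: Σ_{m} conj(Y_{4,m}) at Ω₁ times Y_{4,m} at Ω₂ —
  [-4]  conj(Y_{4,-4})(Ω₁) = -0.02704 + 0.15749j ; Y_{4,-4}(Ω₂) = 0.00001 + 0.00000j ; Δ = -0.00000 + 0.00000j
  [-3]  conj(Y_{4,-3})(Ω₁) = 0.35545 - 0.09653j ; Y_{4,-3}(Ω₂) = -0.00043 - 0.00004j ; Δ = -0.00016 + 0.00003j
  [-2]  conj(Y_{4,-2})(Ω₁) = -0.23238 - 0.27568j ; Y_{4,-2}(Ω₂) = 0.00988 + 0.00062j ; Δ = -0.00213 - 0.00287j
  [-1]  conj(Y_{4,-1})(Ω₁) = 0.02015 - 0.04335j ; Y_{4,-1}(Ω₂) = -0.13174 - 0.00411j ; Δ = -0.00283 + 0.00563j
  [+0]  conj(Y_{4,0})(Ω₁) = -0.35948 + 0.00000j ; Y_{4,0}(Ω₂) = 0.82538 + 0.00000j ; Δ = -0.29671 + 0.00000j
  [+1]  conj(Y_{4,1})(Ω₁) = -0.02015 - 0.04335j ; Y_{4,1}(Ω₂) = 0.13174 - 0.00411j ; Δ = -0.00283 - 0.00563j
  [+2]  conj(Y_{4,2})(Ω₁) = -0.23238 + 0.27568j ; Y_{4,2}(Ω₂) = 0.00988 - 0.00062j ; Δ = -0.00213 + 0.00287j
  [+3]  conj(Y_{4,3})(Ω₁) = -0.35545 - 0.09653j ; Y_{4,3}(Ω₂) = 0.00043 - 0.00004j ; Δ = -0.00016 - 0.00003j
  [+4]  conj(Y_{4,4})(Ω₁) = -0.02704 - 0.15749j ; Y_{4,4}(Ω₂) = 0.00001 - 0.00000j ; Δ = -0.00000 - 0.00000j
Accumulated sum -0.30694 - 0.00000j; after 4π/(2l+1) scaling, -0.42857 - 0.00000j ⇒ P_4 = -0.428571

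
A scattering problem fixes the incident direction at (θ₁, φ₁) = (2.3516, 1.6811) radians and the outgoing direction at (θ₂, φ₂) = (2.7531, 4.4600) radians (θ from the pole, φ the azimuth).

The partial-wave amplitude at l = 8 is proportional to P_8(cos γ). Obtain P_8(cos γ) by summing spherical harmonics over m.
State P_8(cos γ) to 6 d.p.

-0.267149

Expand P_8 via completeness: Σ_{m} conj(Y_{8,m}) at Ω₁ times Y_{8,m} at Ω₂ —
  [-8]  conj(Y_{8,-8})(Ω₁) = +0.021228+0.025806i ; Y_{8,-8}(Ω₂) = -0.000095+0.000197i ; Δ = -0.000007+0.000002i
  [-7]  conj(Y_{8,-7})(Ω₁) = -0.092396+0.094881i ; Y_{8,-7}(Ω₂) = -0.002094-0.000416i ; Δ = +0.000233-0.000160i
  [-6]  conj(Y_{8,-6})(Ω₁) = -0.245351-0.191135i ; Y_{8,-6}(Ω₂) = -0.000743-0.013153i ; Δ = -0.002332+0.003369i
  [-5]  conj(Y_{8,-5})(Ω₁) = +0.240344-0.390679i ; Y_{8,-5}(Ω₂) = +0.055060-0.017568i ; Δ = +0.006370-0.025733i
  [-4]  conj(Y_{8,-4})(Ω₁) = +0.317165+0.149786i ; Y_{8,-4}(Ω₂) = +0.097920+0.155755i ; Δ = +0.007727+0.064067i
  [-3]  conj(Y_{8,-3})(Ω₁) = +0.022117-0.064378i ; Y_{8,-3}(Ω₂) = -0.281916+0.298301i ; Δ = +0.012969+0.024747i
  [-2]  conj(Y_{8,-2})(Ω₁) = +0.374934+0.084082i ; Y_{8,-2}(Ω₂) = -0.494708-0.273337i ; Δ = -0.162500-0.144079i
  [-1]  conj(Y_{8,-1})(Ω₁) = -0.012761+0.115222i ; Y_{8,-1}(Ω₂) = +0.065342-0.253372i ; Δ = +0.028360+0.010762i
  [+0]  conj(Y_{8,0})(Ω₁) = +0.351797-0.000000i ; Y_{8,0}(Ω₂) = -0.406609+0.000000i ; Δ = -0.143044+0.000000i
  [+1]  conj(Y_{8,1})(Ω₁) = +0.012761+0.115222i ; Y_{8,1}(Ω₂) = -0.065342-0.253372i ; Δ = +0.028360-0.010762i
  [+2]  conj(Y_{8,2})(Ω₁) = +0.374934-0.084082i ; Y_{8,2}(Ω₂) = -0.494708+0.273337i ; Δ = -0.162500+0.144079i
  [+3]  conj(Y_{8,3})(Ω₁) = -0.022117-0.064378i ; Y_{8,3}(Ω₂) = +0.281916+0.298301i ; Δ = +0.012969-0.024747i
  [+4]  conj(Y_{8,4})(Ω₁) = +0.317165-0.149786i ; Y_{8,4}(Ω₂) = +0.097920-0.155755i ; Δ = +0.007727-0.064067i
  [+5]  conj(Y_{8,5})(Ω₁) = -0.240344-0.390679i ; Y_{8,5}(Ω₂) = -0.055060-0.017568i ; Δ = +0.006370+0.025733i
  [+6]  conj(Y_{8,6})(Ω₁) = -0.245351+0.191135i ; Y_{8,6}(Ω₂) = -0.000743+0.013153i ; Δ = -0.002332-0.003369i
  [+7]  conj(Y_{8,7})(Ω₁) = +0.092396+0.094881i ; Y_{8,7}(Ω₂) = +0.002094-0.000416i ; Δ = +0.000233+0.000160i
  [+8]  conj(Y_{8,8})(Ω₁) = +0.021228-0.025806i ; Y_{8,8}(Ω₂) = -0.000095-0.000197i ; Δ = -0.000007-0.000002i
Accumulated sum -0.361403+0.000000i; after 4π/(2l+1) scaling, -0.267149+0.000000i ⇒ P_8 = -0.267149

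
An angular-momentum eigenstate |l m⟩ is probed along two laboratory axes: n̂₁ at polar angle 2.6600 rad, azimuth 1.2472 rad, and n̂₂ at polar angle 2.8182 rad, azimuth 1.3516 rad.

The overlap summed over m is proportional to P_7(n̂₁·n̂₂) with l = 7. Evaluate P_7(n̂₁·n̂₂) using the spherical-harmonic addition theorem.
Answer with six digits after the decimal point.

Expand P_7 via completeness: Σ_{m} conj(Y_{7,m}) at Ω₁ times Y_{7,m} at Ω₂ —
  m=-7: Y*=(-0.001758, 0.001464)  Y=(-0.000164, 0.000006)  product (0.000000, -0.000000)
  m=-6: Y*=(-0.005934, -0.015263)  Y=(0.000462, 0.001768)  product (0.000024, -0.000018)
  m=-5: Y*=(0.071978, -0.003399)  Y=(0.011303, -0.005810)  product (0.000794, -0.000457)
  m=-4: Y*=(-0.058913, 0.207681)  Y=(-0.039431, -0.047387)  product (0.012164, -0.005397)
  m=-3: Y*=(-0.357350, -0.244480)  Y=(-0.128558, 0.166473)  product (0.086640, -0.028059)
  m=-2: Y*=(0.399251, -0.301748)  Y=(0.429790, 0.201493)  product (0.232394, -0.049242)
  m=-1: Y*=(0.033258, 0.099165)  Y=(0.123624, -0.554925)  product (0.059141, -0.006197)
  m=+0: Y*=(0.437949, -0.000000)  Y=(0.012770, 0.000000)  product (0.005592, 0.000000)
  m=+1: Y*=(-0.033258, 0.099165)  Y=(-0.123624, -0.554925)  product (0.059141, 0.006197)
  m=+2: Y*=(0.399251, 0.301748)  Y=(0.429790, -0.201493)  product (0.232394, 0.049242)
  m=+3: Y*=(0.357350, -0.244480)  Y=(0.128558, 0.166473)  product (0.086640, 0.028059)
  m=+4: Y*=(-0.058913, -0.207681)  Y=(-0.039431, 0.047387)  product (0.012164, 0.005397)
  m=+5: Y*=(-0.071978, -0.003399)  Y=(-0.011303, -0.005810)  product (0.000794, 0.000457)
  m=+6: Y*=(-0.005934, 0.015263)  Y=(0.000462, -0.001768)  product (0.000024, 0.000018)
  m=+7: Y*=(0.001758, 0.001464)  Y=(0.000164, 0.000006)  product (0.000000, 0.000000)
Accumulated sum (0.787907, -0.000000); after 4π/(2l+1) scaling, (0.660076, -0.000000) ⇒ P_7 = 0.660076

0.660076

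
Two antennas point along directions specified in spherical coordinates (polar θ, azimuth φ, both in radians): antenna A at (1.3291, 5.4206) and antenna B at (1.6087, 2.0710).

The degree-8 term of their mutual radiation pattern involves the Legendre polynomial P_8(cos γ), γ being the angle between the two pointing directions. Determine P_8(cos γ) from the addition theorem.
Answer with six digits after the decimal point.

-0.029533

Term-by-term m-sum for l=8 (normalisation 4π/17 = 0.739198):
  term(m=-8) = -0.01943 + 0.20771j   from Y*(Ω₁)=0.33191 - 0.23570j, Y(Ω₂)=-0.33434 + 0.38839j
  term(m=-7) = 0.00357 + 0.03100j   from Y*(Ω₁)=0.38941 + 0.09740j, Y(Ω₂)=0.02737 + 0.07276j
  term(m=-6) = 0.00516 + 0.01543j   from Y*(Ω₁)=-0.01982 - 0.03969j, Y(Ω₂)=-0.36312 - 0.05131j
  term(m=-5) = 0.01664 + 0.02835j   from Y*(Ω₁)=0.13982 - 0.33120j, Y(Ω₂)=-0.05466 + 0.07332j
  term(m=-4) = -0.01816 - 0.01994j   from Y*(Ω₁)=0.07910 - 0.02523j, Y(Ω₂)=-0.13539 - 0.29520j
  term(m=-3) = 0.02490 + 0.01793j   from Y*(Ω₁)=-0.26667 - 0.16491j, Y(Ω₂)=-0.09761 - 0.00686j
  term(m=-2) = -0.03825 - 0.01690j   from Y*(Ω₁)=-0.02095 - 0.13463j, Y(Ω₂)=0.16572 - 0.25833j
  term(m=-1) = 0.02838 + 0.00599j   from Y*(Ω₁)=-0.18759 + 0.21904j, Y(Ω₂)=-0.04824 - 0.08826j
  term(m=+0) = -0.04559 + 0.00000j   from Y*(Ω₁)=-0.15110 + 0.00000j, Y(Ω₂)=0.30173 + 0.00000j
  term(m=+1) = 0.02838 - 0.00599j   from Y*(Ω₁)=0.18759 + 0.21904j, Y(Ω₂)=0.04824 - 0.08826j
  term(m=+2) = -0.03825 + 0.01690j   from Y*(Ω₁)=-0.02095 + 0.13463j, Y(Ω₂)=0.16572 + 0.25833j
  term(m=+3) = 0.02490 - 0.01793j   from Y*(Ω₁)=0.26667 - 0.16491j, Y(Ω₂)=0.09761 - 0.00686j
  term(m=+4) = -0.01816 + 0.01994j   from Y*(Ω₁)=0.07910 + 0.02523j, Y(Ω₂)=-0.13539 + 0.29520j
  term(m=+5) = 0.01664 - 0.02835j   from Y*(Ω₁)=-0.13982 - 0.33120j, Y(Ω₂)=0.05466 + 0.07332j
  term(m=+6) = 0.00516 - 0.01543j   from Y*(Ω₁)=-0.01982 + 0.03969j, Y(Ω₂)=-0.36312 + 0.05131j
  term(m=+7) = 0.00357 - 0.03100j   from Y*(Ω₁)=-0.38941 + 0.09740j, Y(Ω₂)=-0.02737 + 0.07276j
  term(m=+8) = -0.01943 - 0.20771j   from Y*(Ω₁)=0.33191 + 0.23570j, Y(Ω₂)=-0.33434 - 0.38839j
Σ over m = -0.03995 - 0.00000j; ×(4π/17) → -0.02953 - 0.00000j. Real part: -0.029533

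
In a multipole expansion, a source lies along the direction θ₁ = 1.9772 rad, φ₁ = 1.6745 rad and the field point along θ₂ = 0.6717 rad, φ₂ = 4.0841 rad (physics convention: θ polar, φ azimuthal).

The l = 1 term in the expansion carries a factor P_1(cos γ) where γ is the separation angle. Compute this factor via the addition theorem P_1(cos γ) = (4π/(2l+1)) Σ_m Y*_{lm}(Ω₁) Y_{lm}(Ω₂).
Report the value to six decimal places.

Summing Y*_{l m}(θ₁,φ₁)·Y_{l m}(θ₂,φ₂) over m ∈ [−1, 1]; prefactor 4π/(2·1+1) = 4.188790:
  term(m=-1) = (-0.050755, -0.045604)   from Y*(Ω₁)=(-0.032852, 0.315648), Y(Ω₂)=(-0.126373, 0.173948)
  term(m=+0) = (-0.073872, -0.000000)   from Y*(Ω₁)=(-0.193149, -0.000000), Y(Ω₂)=(0.382461, 0.000000)
  term(m=+1) = (-0.050755, 0.045604)   from Y*(Ω₁)=(0.032852, 0.315648), Y(Ω₂)=(0.126373, 0.173948)
Total Σ_m = (-0.175382, 0.000000). Multiply by 4.188790: (-0.734636, 0.000000). P_1(cos γ) = -0.734636

-0.734636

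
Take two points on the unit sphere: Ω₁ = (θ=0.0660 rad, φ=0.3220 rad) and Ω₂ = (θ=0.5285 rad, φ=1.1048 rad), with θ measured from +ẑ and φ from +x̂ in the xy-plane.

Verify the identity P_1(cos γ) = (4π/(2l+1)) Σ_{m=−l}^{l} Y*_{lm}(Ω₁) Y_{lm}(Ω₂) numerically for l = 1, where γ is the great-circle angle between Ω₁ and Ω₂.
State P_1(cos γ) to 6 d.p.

0.885261

Expand P_1 via completeness: Σ_{m} conj(Y_{1,m}) at Ω₁ times Y_{1,m} at Ω₂ —
  term(m=-1) = 0.00281 - 0.00280j   from Y*(Ω₁)=0.02161 + 0.00721j, Y(Ω₂)=0.07828 - 0.15564j
  term(m=+0) = 0.20571 + 0.00000j   from Y*(Ω₁)=0.48754 + 0.00000j, Y(Ω₂)=0.42194 + 0.00000j
  term(m=+1) = 0.00281 + 0.00280j   from Y*(Ω₁)=-0.02161 + 0.00721j, Y(Ω₂)=-0.07828 - 0.15564j
Σ over m = 0.21134 + 0.00000j; ×(4π/3) → 0.88526 + 0.00000j. Real part: 0.885261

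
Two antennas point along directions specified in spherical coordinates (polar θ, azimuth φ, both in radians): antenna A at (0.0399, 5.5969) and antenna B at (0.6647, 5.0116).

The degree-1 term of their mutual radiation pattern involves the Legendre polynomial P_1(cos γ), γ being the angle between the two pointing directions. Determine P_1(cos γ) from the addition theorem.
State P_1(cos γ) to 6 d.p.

0.806985

Summing Y*_{l m}(θ₁,φ₁)·Y_{l m}(θ₂,φ₂) over m ∈ [−1, 1]; prefactor 4π/(2·1+1) = 4.188790:
  term(m=-1) = (0.002448, 0.001623)   from Y*(Ω₁)=(0.010661, -0.008733), Y(Ω₂)=(0.062817, 0.203640)
  term(m=+0) = (0.187757, 0.000000)   from Y*(Ω₁)=(0.488214, -0.000000), Y(Ω₂)=(0.384580, 0.000000)
  term(m=+1) = (0.002448, -0.001623)   from Y*(Ω₁)=(-0.010661, -0.008733), Y(Ω₂)=(-0.062817, 0.203640)
Total Σ_m = (0.192653, 0.000000). Multiply by 4.188790: (0.806985, 0.000000). P_1(cos γ) = 0.806985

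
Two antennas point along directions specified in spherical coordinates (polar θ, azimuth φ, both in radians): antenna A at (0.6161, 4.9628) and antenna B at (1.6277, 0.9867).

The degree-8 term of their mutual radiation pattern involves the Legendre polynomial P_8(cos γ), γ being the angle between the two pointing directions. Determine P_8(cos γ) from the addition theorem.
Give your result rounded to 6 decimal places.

-0.223982

Addition theorem: P_8(cos γ) = (4π/17) Σ_m Y*_{lm}(Ω₁) Y_{lm}(Ω₂), m = −8…8:
  [-8]  conj(Y_{8,-8})(Ω₁) = -0.002686+0.005818i ; Y_{8,-8}(Ω₂) = -0.020152-0.508393i ; Δ = +0.003012+0.001248i
  [-7]  conj(Y_{8,-7})(Ω₁) = -0.035604-0.006555i ; Y_{8,-7}(Ω₂) = -0.094105+0.067712i ; Δ = +0.003794-0.001794i
  [-6]  conj(Y_{8,-6})(Ω₁) = -0.008604-0.125717i ; Y_{8,-6}(Ω₂) = -0.331578-0.125938i ; Δ = -0.012980+0.042768i
  [-5]  conj(Y_{8,-5})(Ω₁) = +0.283886-0.093680i ; Y_{8,-5}(Ω₂) = +0.029694+0.132098i ; Δ = +0.020805+0.034719i
  [-4]  conj(Y_{8,-4})(Ω₁) = +0.254508+0.397810i ; Y_{8,-4}(Ω₂) = -0.213480+0.222110i ; Δ = -0.142690-0.028396i
  [-3]  conj(Y_{8,-3})(Ω₁) = -0.280230+0.300063i ; Y_{8,-3}(Ω₂) = +0.141802+0.026022i ; Δ = -0.047545+0.035257i
  [-2]  conj(Y_{8,-2})(Ω₁) = +0.019315+0.010572i ; Y_{8,-2}(Ω₂) = +0.112712+0.264666i ; Δ = -0.000621+0.006304i
  [-1]  conj(Y_{8,-1})(Ω₁) = -0.102474+0.400636i ; Y_{8,-1}(Ω₂) = +0.081517-0.123317i ; Δ = +0.041052+0.045296i
  [+0]  conj(Y_{8,0})(Ω₁) = -0.115952-0.000000i ; Y_{8,0}(Ω₂) = +0.281659+0.000000i ; Δ = -0.032659-0.000000i
  [+1]  conj(Y_{8,1})(Ω₁) = +0.102474+0.400636i ; Y_{8,1}(Ω₂) = -0.081517-0.123317i ; Δ = +0.041052-0.045296i
  [+2]  conj(Y_{8,2})(Ω₁) = +0.019315-0.010572i ; Y_{8,2}(Ω₂) = +0.112712-0.264666i ; Δ = -0.000621-0.006304i
  [+3]  conj(Y_{8,3})(Ω₁) = +0.280230+0.300063i ; Y_{8,3}(Ω₂) = -0.141802+0.026022i ; Δ = -0.047545-0.035257i
  [+4]  conj(Y_{8,4})(Ω₁) = +0.254508-0.397810i ; Y_{8,4}(Ω₂) = -0.213480-0.222110i ; Δ = -0.142690+0.028396i
  [+5]  conj(Y_{8,5})(Ω₁) = -0.283886-0.093680i ; Y_{8,5}(Ω₂) = -0.029694+0.132098i ; Δ = +0.020805-0.034719i
  [+6]  conj(Y_{8,6})(Ω₁) = -0.008604+0.125717i ; Y_{8,6}(Ω₂) = -0.331578+0.125938i ; Δ = -0.012980-0.042768i
  [+7]  conj(Y_{8,7})(Ω₁) = +0.035604-0.006555i ; Y_{8,7}(Ω₂) = +0.094105+0.067712i ; Δ = +0.003794+0.001794i
  [+8]  conj(Y_{8,8})(Ω₁) = -0.002686-0.005818i ; Y_{8,8}(Ω₂) = -0.020152+0.508393i ; Δ = +0.003012-0.001248i
Σ over m = -0.303007+0.000000i; ×(4π/17) → -0.223982+0.000000i. Real part: -0.223982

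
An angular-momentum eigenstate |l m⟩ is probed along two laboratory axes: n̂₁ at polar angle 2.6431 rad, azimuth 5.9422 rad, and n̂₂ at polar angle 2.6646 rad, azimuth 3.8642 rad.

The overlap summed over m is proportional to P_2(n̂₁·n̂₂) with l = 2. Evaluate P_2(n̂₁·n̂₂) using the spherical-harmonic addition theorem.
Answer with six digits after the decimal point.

Expand P_2 via completeness: Σ_{m} conj(Y_{2,m}) at Ω₁ times Y_{2,m} at Ω₂ —
  [-2]  conj(Y_{2,-2})(Ω₁) = 0.06855 - 0.05565j ; Y_{2,-2}(Ω₂) = 0.01020 - 0.08078j ; Δ = -0.00380 - 0.00610j
  [-1]  conj(Y_{2,-1})(Ω₁) = -0.30573 + 0.10849j ; Y_{2,-1}(Ω₂) = 0.23635 - 0.20839j ; Δ = -0.04965 + 0.08935j
  [+0]  conj(Y_{2,0})(Ω₁) = 0.41450 + 0.00000j ; Y_{2,0}(Ω₂) = 0.43135 + 0.00000j ; Δ = 0.17880 + 0.00000j
  [+1]  conj(Y_{2,1})(Ω₁) = 0.30573 + 0.10849j ; Y_{2,1}(Ω₂) = -0.23635 - 0.20839j ; Δ = -0.04965 - 0.08935j
  [+2]  conj(Y_{2,2})(Ω₁) = 0.06855 + 0.05565j ; Y_{2,2}(Ω₂) = 0.01020 + 0.08078j ; Δ = -0.00380 + 0.00610j
Total Σ_m = 0.07190 + 0.00000j. Multiply by 2.513274: 0.18070 + 0.00000j. P_2(cos γ) = 0.180703

0.180703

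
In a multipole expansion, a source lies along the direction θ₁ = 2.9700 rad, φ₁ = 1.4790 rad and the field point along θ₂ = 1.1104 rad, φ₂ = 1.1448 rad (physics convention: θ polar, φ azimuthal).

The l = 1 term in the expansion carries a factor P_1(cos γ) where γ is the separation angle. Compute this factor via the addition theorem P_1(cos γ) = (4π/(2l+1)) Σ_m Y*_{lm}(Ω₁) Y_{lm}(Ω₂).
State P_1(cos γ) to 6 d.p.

Addition theorem: P_1(cos γ) = (4π/3) Σ_m Y*_{lm}(Ω₁) Y_{lm}(Ω₂), m = −1…1:
  m=-1: Y*=+0.005408+0.058745i  Y=+0.127902-0.281857i  product +0.017249+0.005989i
  m=+0: Y*=-0.481427-0.000000i  Y=+0.217088+0.000000i  product -0.104512-0.000000i
  m=+1: Y*=-0.005408+0.058745i  Y=-0.127902-0.281857i  product +0.017249-0.005989i
Accumulated sum -0.070013+0.000000i; after 4π/(2l+1) scaling, -0.293269+0.000000i ⇒ P_1 = -0.293269

-0.293269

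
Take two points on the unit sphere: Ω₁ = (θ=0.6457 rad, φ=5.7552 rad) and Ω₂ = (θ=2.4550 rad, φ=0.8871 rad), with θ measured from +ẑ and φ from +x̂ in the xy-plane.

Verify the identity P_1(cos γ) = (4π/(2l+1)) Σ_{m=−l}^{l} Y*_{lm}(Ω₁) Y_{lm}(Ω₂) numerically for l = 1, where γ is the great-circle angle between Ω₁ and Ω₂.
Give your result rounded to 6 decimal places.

Addition theorem: P_1(cos γ) = (4π/3) Σ_m Y*_{lm}(Ω₁) Y_{lm}(Ω₂), m = −1…1:
  m=-1: +0.179592-0.104741i × +0.138341-0.169787i = +0.007061-0.044982i  (running Σ = +0.007061-0.044982i)
  m=0: +0.390236-0.000000i × -0.377890+0.000000i = -0.147467+0.000000i  (running Σ = -0.140405-0.044982i)
  m=1: -0.179592-0.104741i × -0.138341-0.169787i = +0.007061+0.044982i  (running Σ = -0.133344+0.000000i)
Σ over m = -0.133344+0.000000i; ×(4π/3) → -0.558549+0.000000i. Real part: -0.558549

-0.558549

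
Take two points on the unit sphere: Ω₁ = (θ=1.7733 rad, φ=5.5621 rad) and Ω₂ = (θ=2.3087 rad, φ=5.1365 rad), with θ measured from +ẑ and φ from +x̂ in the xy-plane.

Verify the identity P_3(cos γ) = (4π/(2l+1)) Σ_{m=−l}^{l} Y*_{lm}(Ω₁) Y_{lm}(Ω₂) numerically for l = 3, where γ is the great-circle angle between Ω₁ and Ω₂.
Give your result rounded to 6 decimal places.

Addition theorem: P_3(cos γ) = (4π/7) Σ_m Y*_{lm}(Ω₁) Y_{lm}(Ω₂), m = −3…3:
  term(m=-3) = +0.019204+0.063428i   from Y*(Ω₁)=-0.218987-0.325329i, Y(Ω₂)=-0.161516-0.049691i
  term(m=-2) = +0.048924+0.055827i   from Y*(Ω₁)=-0.025299+0.195601i, Y(Ω₂)=+0.248900-0.282317i
  term(m=-1) = -0.069460-0.031487i   from Y*(Ω₁)=-0.189686+0.166733i, Y(Ω₂)=+0.124266+0.275221i
  term(m=+0) = +0.038858+0.000000i   from Y*(Ω₁)=+0.209983-0.000000i, Y(Ω₂)=+0.185053+0.000000i
  term(m=+1) = -0.069460+0.031487i   from Y*(Ω₁)=+0.189686+0.166733i, Y(Ω₂)=-0.124266+0.275221i
  term(m=+2) = +0.048924-0.055827i   from Y*(Ω₁)=-0.025299-0.195601i, Y(Ω₂)=+0.248900+0.282317i
  term(m=+3) = +0.019204-0.063428i   from Y*(Ω₁)=+0.218987-0.325329i, Y(Ω₂)=+0.161516-0.049691i
Total Σ_m = +0.036195+0.000000i. Multiply by 1.795196: +0.064977+0.000000i. P_3(cos γ) = 0.064977

0.064977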